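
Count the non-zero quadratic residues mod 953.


For prime p, the number of non-zero quadratic residues is (p-1)/2.
= (953-1)/2
= 476

476


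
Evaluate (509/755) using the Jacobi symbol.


Compute (509/755) via quadratic reciprocity:
  reciprocity: (509/755) -> +(755/509)
  reduce: (246/509)
  pull out 2: (2/509) = -1  (since 509 mod 8 = 5)
  reciprocity: (123/509) -> +(509/123)
  reduce: (17/123)
  reciprocity: (17/123) -> +(123/17)
  reduce: (4/17)
  pull out 2: (2/17) = +1  (since 17 mod 8 = 1)
  pull out 2: (2/17) = +1  (since 17 mod 8 = 1)
  (1/17) = 1
Product of signs = -1

-1


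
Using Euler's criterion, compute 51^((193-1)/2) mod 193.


p = 193 is prime and the exponent is (p-1)/2 = 96, so by Euler's criterion 51^96 = (51/193) = +1 or -1 mod 193.
Compute by square-and-multiply:
  96 = 64 + 32 (binary 1100000)
  Repeated squaring mod 193: 51^1 = 51, 51^2 = 92, 51^4 = 165, 51^8 = 12, 51^16 = 144, 51^32 = 85, 51^64 = 84
  51^96 = 51^64 * 51^32 = 84 * 85 mod 193
    84 * 85 = 7140 = 192 mod 193
  51^96 = 192 mod 193
Result 192 = p - 1 = -1 mod 193: 51 is a quadratic non-residue mod 193. As a residue in [0, p-1] the value is 192.
51^96 mod 193 = 192

192


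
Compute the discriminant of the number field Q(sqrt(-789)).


For K = Q(sqrt(d)) with d squarefree: disc(K) = d if d = 1 mod 4, and disc(K) = 4d if d = 2 or 3 mod 4.
Here d = -789, and d mod 4 = 3.
d = 3 mod 4, not 1 (O_K = Z[sqrt(d)]), so disc(K) = 4d = 4 * (-789) = -3156

-3156


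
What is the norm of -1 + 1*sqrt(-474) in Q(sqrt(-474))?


N(a + b*sqrt(d)) = a^2 - d*b^2
= (-1)^2 - (-474)*(1)^2
= 1 + 474
= 475

475


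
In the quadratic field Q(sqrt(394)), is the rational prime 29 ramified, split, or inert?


K = Q(sqrt(394)). Since d mod 4 = 2, disc(K) = 1576.
Check p | disc: 1576 mod 29 = 10.
p does not divide disc. Compute Legendre symbol (d/p):
17^((29-1)/2) mod 29 = -1
(d/p) = -1, so p is inert: (p) stays prime with e=1, f=2, g=1.
Therefore p is inert.

inert


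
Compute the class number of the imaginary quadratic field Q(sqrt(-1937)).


K = Q(sqrt(-1937)). d mod 4 = 3, so D = disc(K) = 4d = -7748
h(K) equals the number of primitive reduced positive-definite forms (a, b, c) = a*x^2 + b*x*y + c*y^2 with b^2 - 4ac = D,
where reduced means |b| <= a <= c, with b >= 0 whenever |b| = a or a = c, and primitive means gcd(a, b, c) = 1.
Reduced forces 3a^2 <= |D| = 7748, so 1 <= a <= 50; b must have the parity of D, and c = (b^2 - D)/(4a) must be an integer >= a.
Enumerate a = 1..50, b in [-a, a]:
  a=1: (1, 0, 1937)  [1]
  a=2: (2, 2, 969)  [1]
  a=3: (3, -2, 646), (3, 2, 646)  [2]
  a=4..5: none
  a=6: (6, -2, 323), (6, 2, 323)  [2]
  a=7: (7, -6, 278), (7, 6, 278)  [2]
  a=8: none
  a=9: (9, -8, 217), (9, 8, 217)  [2]
  a=10..12: none
  a=13: (13, 0, 149)  [1]
  a=14: (14, -6, 139), (14, 6, 139)  [2]
  a=15..16: none
  a=17: (17, -2, 114), (17, 2, 114)  [2]
  a=18: (18, -10, 109), (18, 10, 109)  [2]
  a=19: (19, -2, 102), (19, 2, 102)  [2]
  a=20: none
  a=21: (21, -20, 97), (21, -8, 93), (21, 8, 93), (21, 20, 97)  [4]
  a=22: none
  a=23: (23, -16, 87), (23, 16, 87)  [2]
  a=24..25: none
  a=26: (26, 26, 81)  [1]
  a=27: (27, -26, 78), (27, 26, 78)  [2]
  a=28: none
  a=29: (29, -16, 69), (29, 16, 69)  [2]
  a=30: none
  a=31: (31, -8, 63), (31, 8, 63)  [2]
  a=32..33: none
  a=34: (34, -2, 57), (34, 2, 57)  [2]
  a=35..37: none
  a=38: (38, -2, 51), (38, 2, 51)  [2]
  a=39: (39, -26, 54), (39, 26, 54)  [2]
  a=40: none
  a=41: (41, -40, 57), (41, 40, 57)  [2]
  a=42: (42, -34, 53), (42, -22, 49), (42, 22, 49), (42, 34, 53)  [4]
  a=43: (43, -32, 51), (43, 32, 51)  [2]
  a=44..45: none
  a=46: (46, -30, 47), (46, 30, 47)  [2]
  a=47..50: none
Total reduced forms: 1 + 1 + 2 + 2 + 2 + 2 + 1 + 2 + 2 + 2 + 2 + 4 + 2 + 1 + 2 + 2 + 2 + 2 + 2 + 2 + 2 + 4 + 2 + 2 = 48
h = 48

48


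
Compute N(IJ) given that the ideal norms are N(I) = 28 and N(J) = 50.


N(IJ) = N(I) * N(J)
= 28 * 50
= 1400

1400


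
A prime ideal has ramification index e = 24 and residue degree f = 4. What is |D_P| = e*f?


|D_P| = e * f
= 24 * 4
= 96

96


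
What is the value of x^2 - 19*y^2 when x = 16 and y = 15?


x^2 - d*y^2
= 16^2 - 19*15^2
= 256 - 4275
= -4019

-4019


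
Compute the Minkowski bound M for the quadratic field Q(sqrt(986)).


d = 986, d mod 4 = 2, so disc(K) = 4d = 3944; |disc(K)| = 3944
Real quadratic field, so n = 2, s = r2 = 0, r1 = 2
M = (n!/n^n) * (4/pi)^s * sqrt(|disc(K)|) = (2!/2^2) * (4/pi)^0 * sqrt(3944)
= 0.5 * 1.000000 * 62.801274
= 31.4006

31.4006


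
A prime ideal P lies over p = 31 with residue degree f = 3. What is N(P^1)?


N(P^a) = p^(a*f)
= 31^(1*3)
= 31^3
= 29791

29791


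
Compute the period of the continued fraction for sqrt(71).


Run the CF algorithm for sqrt(71).
a_0 = floor(sqrt(71)) = 8; set m_0=0, q_0=1.
Recurrence: m' = q*a - m,  q' = (d - m'^2)/q,  a' = floor((a_0 + m')/q').
  step 1: m=8, q=7, a=2
  step 2: m=6, q=5, a=2
  step 3: m=4, q=11, a=1
  step 4: m=7, q=2, a=7
  step 5: m=7, q=11, a=1
  step 6: m=4, q=5, a=2
  step 7: m=6, q=7, a=2
  step 8: m=8, q=1, a=16
a_8 = 2*a_0 = 16, so the period closes here.
sqrt(71) = [8; 2, 2, 1, 7, 1, 2, 2, 16]
Period length = 8

8


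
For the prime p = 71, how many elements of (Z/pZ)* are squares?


For prime p, the number of non-zero quadratic residues is (p-1)/2.
= (71-1)/2
= 35

35


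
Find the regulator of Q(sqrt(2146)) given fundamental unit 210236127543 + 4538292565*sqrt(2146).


epsilon = 210236127543 + 4538292565*sqrt(2146)
= 4.2047e+11
R = ln(4.2047e+11)
= 26.7646

26.7646


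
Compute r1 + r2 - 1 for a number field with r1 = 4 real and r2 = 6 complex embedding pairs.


By Dirichlet's unit theorem:
rank = r1 + r2 - 1
= 4 + 6 - 1
= 9

9


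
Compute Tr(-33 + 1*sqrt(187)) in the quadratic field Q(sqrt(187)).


Tr(a + b*sqrt(d)) = (a + b*sqrt(d)) + (a - b*sqrt(d)) = 2a
= 2 * (-33)
= -66

-66


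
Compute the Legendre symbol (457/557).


p = 557 is prime, so compute (457/557) with the reciprocity algorithm (Jacobi-symbol steps: pull out 2s via (2/n), flip via reciprocity, reduce):
  reciprocity: (457/557) -> +(557/457)
  reduce: (100/457)
  pull out 2: (2/457) = +1  (since 457 mod 8 = 1)
  pull out 2: (2/457) = +1  (since 457 mod 8 = 1)
  reciprocity: (25/457) -> +(457/25)
  reduce: (7/25)
  reciprocity: (7/25) -> +(25/7)
  reduce: (4/7)
  pull out 2: (2/7) = +1  (since 7 mod 8 = 7)
  pull out 2: (2/7) = +1  (since 7 mod 8 = 7)
  (1/7) = 1
Product of signs = 1
(457/557) = 1

1


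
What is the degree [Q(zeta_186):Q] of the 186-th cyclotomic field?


The degree equals Euler's totient phi(186).
186 = 2 * 3 * 31
phi(186) = 60

60


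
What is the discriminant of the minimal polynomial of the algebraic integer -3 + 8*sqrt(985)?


The element -3 + 8*sqrt(985) has minimal polynomial:
x^2 + 6*x - 63031
Discriminant = (6)^2 - 4*(-63031)
= 36 + 252124
= 252160

252160


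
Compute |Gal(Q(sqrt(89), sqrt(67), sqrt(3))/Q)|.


The 3 square roots of distinct primes are multiplicatively independent over Q,
so [K:Q] = 2^3 and Gal(K/Q) is isomorphic to (Z/2Z)^3.
|Gal| = 2^3 = 8

8


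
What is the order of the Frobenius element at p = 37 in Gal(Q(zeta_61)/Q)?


The Frobenius at p in Gal(Q(zeta_n)/Q) = (Z/nZ)* is the class of p, so its order is ord_61(37), the smallest k >= 1 with 37^k = 1 mod 61.
n = 61 = 61, phi(61) = 60; the order divides phi(n).
Divisors of 60: 1, 2, 3, 4, 5, 6, 10, 12, 15, 20, 30, 60
Repeated squaring mod 61: 37^1 = 37, 37^2 = 27, 37^4 = 58, 37^8 = 9, 37^16 = 20, 37^32 = 34
Test divisors in increasing order:
  k=1: 37^1 = 37 mod 61
  k=2: 37^2 = 27 mod 61
  k=3: 37^3 = 27 * 37 = 23 mod 61
  k=4: 37^4 = 58 mod 61
  k=5: 37^5 = 58 * 37 = 11 mod 61
  k=6: 37^6 = 58 * 27 = 41 mod 61
  k=10: 37^10 = 9 * 27 = 60 mod 61
  k=12: 37^12 = 9 * 58 = 34 mod 61
  k=15: 37^15 = 9 * 58 * 27 * 37 = 50 mod 61
  k=20: 37^20 = 20 * 58 = 1 mod 61  <- first divisor giving 1
Order = 20

20


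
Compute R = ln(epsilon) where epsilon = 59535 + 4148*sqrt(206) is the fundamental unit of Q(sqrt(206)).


epsilon = 59535 + 4148*sqrt(206)
= 119070.0000
R = ln(119070.0000)
= 11.6875

11.6875


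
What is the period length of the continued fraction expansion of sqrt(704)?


Run the CF algorithm for sqrt(704).
a_0 = floor(sqrt(704)) = 26; set m_0=0, q_0=1.
Recurrence: m' = q*a - m,  q' = (d - m'^2)/q,  a' = floor((a_0 + m')/q').
  step 1: m=26, q=28, a=1
  step 2: m=2, q=25, a=1
  step 3: m=23, q=7, a=7
  step 4: m=26, q=4, a=13
  step 5: m=26, q=7, a=7
  step 6: m=23, q=25, a=1
  step 7: m=2, q=28, a=1
  step 8: m=26, q=1, a=52
a_8 = 2*a_0 = 52, so the period closes here.
sqrt(704) = [26; 1, 1, 7, 13, 7, 1, 1, 52]
Period length = 8

8


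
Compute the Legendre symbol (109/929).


p = 929 is prime, so compute (109/929) with the reciprocity algorithm (Jacobi-symbol steps: pull out 2s via (2/n), flip via reciprocity, reduce):
  reciprocity: (109/929) -> +(929/109)
  reduce: (57/109)
  reciprocity: (57/109) -> +(109/57)
  reduce: (52/57)
  pull out 2: (2/57) = +1  (since 57 mod 8 = 1)
  pull out 2: (2/57) = +1  (since 57 mod 8 = 1)
  reciprocity: (13/57) -> +(57/13)
  reduce: (5/13)
  reciprocity: (5/13) -> +(13/5)
  reduce: (3/5)
  reciprocity: (3/5) -> +(5/3)
  reduce: (2/3)
  pull out 2: (2/3) = -1  (since 3 mod 8 = 3)
  (1/3) = 1
Product of signs = -1
(109/929) = -1

-1


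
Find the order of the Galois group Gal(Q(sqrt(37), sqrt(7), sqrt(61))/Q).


The 3 square roots of distinct primes are multiplicatively independent over Q,
so [K:Q] = 2^3 and Gal(K/Q) is isomorphic to (Z/2Z)^3.
|Gal| = 2^3 = 8

8


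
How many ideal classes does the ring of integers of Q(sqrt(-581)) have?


K = Q(sqrt(-581)). d mod 4 = 3, so D = disc(K) = 4d = -2324
h(K) equals the number of primitive reduced positive-definite forms (a, b, c) = a*x^2 + b*x*y + c*y^2 with b^2 - 4ac = D,
where reduced means |b| <= a <= c, with b >= 0 whenever |b| = a or a = c, and primitive means gcd(a, b, c) = 1.
Reduced forces 3a^2 <= |D| = 2324, so 1 <= a <= 27; b must have the parity of D, and c = (b^2 - D)/(4a) must be an integer >= a.
Enumerate a = 1..27, b in [-a, a]:
  a=1: (1, 0, 581)  [1]
  a=2: (2, 2, 291)  [1]
  a=3: (3, -2, 194), (3, 2, 194)  [2]
  a=4: none
  a=5: (5, -4, 117), (5, 4, 117)  [2]
  a=6: (6, -2, 97), (6, 2, 97)  [2]
  a=7: (7, 0, 83)  [1]
  a=8: none
  a=9: (9, -4, 65), (9, 4, 65)  [2]
  a=10: (10, -6, 59), (10, 6, 59)  [2]
  a=11..12: none
  a=13: (13, -4, 45), (13, 4, 45)  [2]
  a=14: (14, 14, 45)  [1]
  a=15: (15, -14, 42), (15, -4, 39), (15, 4, 39), (15, 14, 42)  [4]
  a=16..17: none
  a=18: (18, -14, 35), (18, 14, 35)  [2]
  a=19..20: none
  a=21: (21, -14, 30), (21, 14, 30)  [2]
  a=22..24: none
  a=25: (25, -24, 29), (25, 24, 29)  [2]
  a=26: (26, -22, 27), (26, 22, 27)  [2]
  a=27: none
Total reduced forms: 1 + 1 + 2 + 2 + 2 + 1 + 2 + 2 + 2 + 1 + 4 + 2 + 2 + 2 + 2 = 28
h = 28

28


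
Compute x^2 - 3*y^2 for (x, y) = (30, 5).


x^2 - d*y^2
= 30^2 - 3*5^2
= 900 - 75
= 825

825


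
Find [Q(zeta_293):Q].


The degree equals Euler's totient phi(293).
293 = 293
phi(293) = 292

292


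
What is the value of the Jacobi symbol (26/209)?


Compute (26/209) via quadratic reciprocity:
  pull out 2: (2/209) = +1  (since 209 mod 8 = 1)
  reciprocity: (13/209) -> +(209/13)
  reduce: (1/13)
  (1/13) = 1
Product of signs = 1

1


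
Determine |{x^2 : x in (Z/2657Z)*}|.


For prime p, the number of non-zero quadratic residues is (p-1)/2.
= (2657-1)/2
= 1328

1328


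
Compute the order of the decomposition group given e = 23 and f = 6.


|D_P| = e * f
= 23 * 6
= 138

138


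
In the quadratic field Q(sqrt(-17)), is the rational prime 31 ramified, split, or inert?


K = Q(sqrt(-17)). Since d mod 4 = 3, disc(K) = -68.
Check p | disc: -68 mod 31 = 25.
p does not divide disc. Compute Legendre symbol (d/p):
14^((31-1)/2) mod 31 = 1
(d/p) = 1, so p splits: (p) = P*P' with e=1, f=1, g=2.
Therefore p is split.

split


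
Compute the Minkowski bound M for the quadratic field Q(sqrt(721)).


d = 721, d mod 4 = 1, so disc(K) = d = 721; |disc(K)| = 721
Real quadratic field, so n = 2, s = r2 = 0, r1 = 2
M = (n!/n^n) * (4/pi)^s * sqrt(|disc(K)|) = (2!/2^2) * (4/pi)^0 * sqrt(721)
= 0.5 * 1.000000 * 26.851443
= 13.4257

13.4257


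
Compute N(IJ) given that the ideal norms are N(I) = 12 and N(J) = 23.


N(IJ) = N(I) * N(J)
= 12 * 23
= 276

276


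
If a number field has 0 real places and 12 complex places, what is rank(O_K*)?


By Dirichlet's unit theorem:
rank = r1 + r2 - 1
= 0 + 12 - 1
= 11

11


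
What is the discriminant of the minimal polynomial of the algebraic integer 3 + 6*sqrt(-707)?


The element 3 + 6*sqrt(-707) has minimal polynomial:
x^2 - 6*x + 25461
Discriminant = (-6)^2 - 4*(25461)
= 36 - 101844
= -101808

-101808


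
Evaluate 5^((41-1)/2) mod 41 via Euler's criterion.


p = 41 is prime and the exponent is (p-1)/2 = 20, so by Euler's criterion 5^20 = (5/41) = +1 or -1 mod 41.
Compute by square-and-multiply:
  20 = 16 + 4 (binary 10100)
  Repeated squaring mod 41: 5^1 = 5, 5^2 = 25, 5^4 = 10, 5^8 = 18, 5^16 = 37
  5^20 = 5^16 * 5^4 = 37 * 10 mod 41
    37 * 10 = 370 = 1 mod 41
  5^20 = 1 mod 41
Result 1: 5 is a quadratic residue mod 41.
5^20 mod 41 = 1

1


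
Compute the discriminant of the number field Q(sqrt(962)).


For K = Q(sqrt(d)) with d squarefree: disc(K) = d if d = 1 mod 4, and disc(K) = 4d if d = 2 or 3 mod 4.
Here d = 962, and d mod 4 = 2.
d = 2 mod 4, not 1 (O_K = Z[sqrt(d)]), so disc(K) = 4d = 4 * (962) = 3848

3848


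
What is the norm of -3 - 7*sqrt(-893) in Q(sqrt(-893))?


N(a + b*sqrt(d)) = a^2 - d*b^2
= (-3)^2 - (-893)*(-7)^2
= 9 + 43757
= 43766

43766


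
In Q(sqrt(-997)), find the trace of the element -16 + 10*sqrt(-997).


Tr(a + b*sqrt(d)) = (a + b*sqrt(d)) + (a - b*sqrt(d)) = 2a
= 2 * (-16)
= -32

-32


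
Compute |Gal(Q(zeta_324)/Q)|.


|Gal(Q(zeta_324)/Q)| = phi(324)
= 108

108


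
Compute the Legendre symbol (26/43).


p = 43 is prime, so compute (26/43) with the reciprocity algorithm (Jacobi-symbol steps: pull out 2s via (2/n), flip via reciprocity, reduce):
  pull out 2: (2/43) = -1  (since 43 mod 8 = 3)
  reciprocity: (13/43) -> +(43/13)
  reduce: (4/13)
  pull out 2: (2/13) = -1  (since 13 mod 8 = 5)
  pull out 2: (2/13) = -1  (since 13 mod 8 = 5)
  (1/13) = 1
Product of signs = -1
(26/43) = -1

-1


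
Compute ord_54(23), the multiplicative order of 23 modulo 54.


We want ord_54(23), the smallest k >= 1 with 23^k = 1 mod 54.
n = 54 = 2 * 3^3, phi(54) = 18; the order divides phi(n).
Divisors of 18: 1, 2, 3, 6, 9, 18
Repeated squaring mod 54: 23^1 = 23, 23^2 = 43, 23^4 = 13, 23^8 = 7, 23^16 = 49
Test divisors in increasing order:
  k=1: 23^1 = 23 mod 54
  k=2: 23^2 = 43 mod 54
  k=3: 23^3 = 43 * 23 = 17 mod 54
  k=6: 23^6 = 13 * 43 = 19 mod 54
  k=9: 23^9 = 7 * 23 = 53 mod 54
  k=18: 23^18 = 49 * 43 = 1 mod 54  <- first divisor giving 1
Order = 18

18


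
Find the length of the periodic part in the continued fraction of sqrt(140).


Run the CF algorithm for sqrt(140).
a_0 = floor(sqrt(140)) = 11; set m_0=0, q_0=1.
Recurrence: m' = q*a - m,  q' = (d - m'^2)/q,  a' = floor((a_0 + m')/q').
  step 1: m=11, q=19, a=1
  step 2: m=8, q=4, a=4
  step 3: m=8, q=19, a=1
  step 4: m=11, q=1, a=22
a_4 = 2*a_0 = 22, so the period closes here.
sqrt(140) = [11; 1, 4, 1, 22]
Period length = 4

4


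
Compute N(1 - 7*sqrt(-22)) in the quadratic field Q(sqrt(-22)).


N(a + b*sqrt(d)) = a^2 - d*b^2
= (1)^2 - (-22)*(-7)^2
= 1 + 1078
= 1079

1079


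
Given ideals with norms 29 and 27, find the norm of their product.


N(IJ) = N(I) * N(J)
= 29 * 27
= 783

783


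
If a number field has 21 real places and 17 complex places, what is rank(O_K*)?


By Dirichlet's unit theorem:
rank = r1 + r2 - 1
= 21 + 17 - 1
= 37

37


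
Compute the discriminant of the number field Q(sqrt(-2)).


For K = Q(sqrt(d)) with d squarefree: disc(K) = d if d = 1 mod 4, and disc(K) = 4d if d = 2 or 3 mod 4.
Here d = -2, and d mod 4 = 2.
d = 2 mod 4, not 1 (O_K = Z[sqrt(d)]), so disc(K) = 4d = 4 * (-2) = -8

-8


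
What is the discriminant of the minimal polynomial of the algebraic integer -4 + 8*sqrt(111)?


The element -4 + 8*sqrt(111) has minimal polynomial:
x^2 + 8*x - 7088
Discriminant = (8)^2 - 4*(-7088)
= 64 + 28352
= 28416

28416


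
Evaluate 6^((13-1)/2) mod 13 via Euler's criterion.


p = 13 is prime and the exponent is (p-1)/2 = 6, so by Euler's criterion 6^6 = (6/13) = +1 or -1 mod 13.
Compute by square-and-multiply:
  6 = 4 + 2 (binary 110)
  Repeated squaring mod 13: 6^1 = 6, 6^2 = 10, 6^4 = 9
  6^6 = 6^4 * 6^2 = 9 * 10 mod 13
    9 * 10 = 90 = 12 mod 13
  6^6 = 12 mod 13
Result 12 = p - 1 = -1 mod 13: 6 is a quadratic non-residue mod 13. As a residue in [0, p-1] the value is 12.
6^6 mod 13 = 12

12


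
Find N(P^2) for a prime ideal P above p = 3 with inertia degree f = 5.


N(P^a) = p^(a*f)
= 3^(2*5)
= 3^10
= 59049

59049


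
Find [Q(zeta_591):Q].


The degree equals Euler's totient phi(591).
591 = 3 * 197
phi(591) = 392

392


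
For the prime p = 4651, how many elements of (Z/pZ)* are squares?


For prime p, the number of non-zero quadratic residues is (p-1)/2.
= (4651-1)/2
= 2325

2325


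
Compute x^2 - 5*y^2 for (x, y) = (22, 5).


x^2 - d*y^2
= 22^2 - 5*5^2
= 484 - 125
= 359

359


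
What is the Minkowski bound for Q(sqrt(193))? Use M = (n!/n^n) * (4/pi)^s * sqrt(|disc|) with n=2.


d = 193, d mod 4 = 1, so disc(K) = d = 193; |disc(K)| = 193
Real quadratic field, so n = 2, s = r2 = 0, r1 = 2
M = (n!/n^n) * (4/pi)^s * sqrt(|disc(K)|) = (2!/2^2) * (4/pi)^0 * sqrt(193)
= 0.5 * 1.000000 * 13.892444
= 6.9462

6.9462


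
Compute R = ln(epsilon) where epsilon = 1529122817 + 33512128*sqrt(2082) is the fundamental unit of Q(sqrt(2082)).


epsilon = 1529122817 + 33512128*sqrt(2082)
= 3.0582e+09
R = ln(3.0582e+09)
= 21.8411

21.8411


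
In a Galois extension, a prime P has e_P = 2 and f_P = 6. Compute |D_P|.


|D_P| = e * f
= 2 * 6
= 12

12


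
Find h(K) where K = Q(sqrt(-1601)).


K = Q(sqrt(-1601)). d mod 4 = 3, so D = disc(K) = 4d = -6404
h(K) equals the number of primitive reduced positive-definite forms (a, b, c) = a*x^2 + b*x*y + c*y^2 with b^2 - 4ac = D,
where reduced means |b| <= a <= c, with b >= 0 whenever |b| = a or a = c, and primitive means gcd(a, b, c) = 1.
Reduced forces 3a^2 <= |D| = 6404, so 1 <= a <= 46; b must have the parity of D, and c = (b^2 - D)/(4a) must be an integer >= a.
Enumerate a = 1..46, b in [-a, a]:
  a=1: (1, 0, 1601)  [1]
  a=2: (2, 2, 801)  [1]
  a=3: (3, -2, 534), (3, 2, 534)  [2]
  a=4: none
  a=5: (5, -4, 321), (5, 4, 321)  [2]
  a=6: (6, -2, 267), (6, 2, 267)  [2]
  a=7: (7, -6, 230), (7, 6, 230)  [2]
  a=8: none
  a=9: (9, -2, 178), (9, 2, 178)  [2]
  a=10: (10, -6, 161), (10, 6, 161)  [2]
  a=11: (11, -8, 147), (11, 8, 147)  [2]
  a=12..13: none
  a=14: (14, -6, 115), (14, 6, 115)  [2]
  a=15: (15, -14, 110), (15, -4, 107), (15, 4, 107), (15, 14, 110)  [4]
  a=16..17: none
  a=18: (18, -2, 89), (18, 2, 89)  [2]
  a=19..20: none
  a=21: (21, -20, 81), (21, -8, 77), (21, 8, 77), (21, 20, 81)  [4]
  a=22: (22, -14, 75), (22, 14, 75)  [2]
  a=23: (23, -6, 70), (23, 6, 70)  [2]
  a=24: none
  a=25: (25, -14, 66), (25, 14, 66)  [2]
  a=26: none
  a=27: (27, -20, 63), (27, 20, 63)  [2]
  a=28: none
  a=29: (29, -18, 58), (29, 18, 58)  [2]
  a=30: (30, -26, 59), (30, -14, 55), (30, 14, 55), (30, 26, 59)  [4]
  a=31..32: none
  a=33: (33, -14, 50), (33, -8, 49), (33, 8, 49), (33, 14, 50)  [4]
  a=34: none
  a=35: (35, -34, 54), (35, -6, 46), (35, 6, 46), (35, 34, 54)  [4]
  a=36: none
  a=37: (37, -16, 45), (37, 16, 45)  [2]
  a=38..40: none
  a=41: (41, -22, 42), (41, 22, 42)  [2]
  a=42: (42, -34, 45), (42, 34, 45)  [2]
  a=43..46: none
Total reduced forms: 1 + 1 + 2 + 2 + 2 + 2 + 2 + 2 + 2 + 2 + 4 + 2 + 4 + 2 + 2 + 2 + 2 + 2 + 4 + 4 + 4 + 2 + 2 + 2 = 56
h = 56

56


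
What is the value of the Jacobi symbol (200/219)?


Compute (200/219) via quadratic reciprocity:
  pull out 2: (2/219) = -1  (since 219 mod 8 = 3)
  pull out 2: (2/219) = -1  (since 219 mod 8 = 3)
  pull out 2: (2/219) = -1  (since 219 mod 8 = 3)
  reciprocity: (25/219) -> +(219/25)
  reduce: (19/25)
  reciprocity: (19/25) -> +(25/19)
  reduce: (6/19)
  pull out 2: (2/19) = -1  (since 19 mod 8 = 3)
  reciprocity: (3/19) -> -(19/3)
  reduce: (1/3)
  (1/3) = 1
Product of signs = -1

-1


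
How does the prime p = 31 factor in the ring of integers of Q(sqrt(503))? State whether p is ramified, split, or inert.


K = Q(sqrt(503)). Since d mod 4 = 3, disc(K) = 2012.
Check p | disc: 2012 mod 31 = 28.
p does not divide disc. Compute Legendre symbol (d/p):
7^((31-1)/2) mod 31 = 1
(d/p) = 1, so p splits: (p) = P*P' with e=1, f=1, g=2.
Therefore p is split.

split


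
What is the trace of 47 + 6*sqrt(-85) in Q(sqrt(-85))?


Tr(a + b*sqrt(d)) = (a + b*sqrt(d)) + (a - b*sqrt(d)) = 2a
= 2 * (47)
= 94

94


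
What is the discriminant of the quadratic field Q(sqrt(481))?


For K = Q(sqrt(d)) with d squarefree: disc(K) = d if d = 1 mod 4, and disc(K) = 4d if d = 2 or 3 mod 4.
Here d = 481, and d mod 4 = 1.
d = 1 mod 4 (O_K = Z[(1+sqrt(d))/2]), so disc(K) = d = 481

481


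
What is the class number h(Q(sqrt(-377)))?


K = Q(sqrt(-377)). d mod 4 = 3, so D = disc(K) = 4d = -1508
h(K) equals the number of primitive reduced positive-definite forms (a, b, c) = a*x^2 + b*x*y + c*y^2 with b^2 - 4ac = D,
where reduced means |b| <= a <= c, with b >= 0 whenever |b| = a or a = c, and primitive means gcd(a, b, c) = 1.
Reduced forces 3a^2 <= |D| = 1508, so 1 <= a <= 22; b must have the parity of D, and c = (b^2 - D)/(4a) must be an integer >= a.
Enumerate a = 1..22, b in [-a, a]:
  a=1: (1, 0, 377)  [1]
  a=2: (2, 2, 189)  [1]
  a=3: (3, -2, 126), (3, 2, 126)  [2]
  a=4..5: none
  a=6: (6, -2, 63), (6, 2, 63)  [2]
  a=7: (7, -2, 54), (7, 2, 54)  [2]
  a=8: none
  a=9: (9, -2, 42), (9, 2, 42)  [2]
  a=10..12: none
  a=13: (13, 0, 29)  [1]
  a=14: (14, -2, 27), (14, 2, 27)  [2]
  a=15..17: none
  a=18: (18, -2, 21), (18, 2, 21)  [2]
  a=19..20: none
  a=21: (21, 16, 21)  [1]
  a=22: none
Total reduced forms: 1 + 1 + 2 + 2 + 2 + 2 + 1 + 2 + 2 + 1 = 16
h = 16

16


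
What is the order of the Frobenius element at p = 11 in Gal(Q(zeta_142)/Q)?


The Frobenius at p in Gal(Q(zeta_n)/Q) = (Z/nZ)* is the class of p, so its order is ord_142(11), the smallest k >= 1 with 11^k = 1 mod 142.
n = 142 = 2 * 71, phi(142) = 70; the order divides phi(n).
Divisors of 70: 1, 2, 5, 7, 10, 14, 35, 70
Repeated squaring mod 142: 11^1 = 11, 11^2 = 121, 11^4 = 15, 11^8 = 83, 11^16 = 73, 11^32 = 75, 11^64 = 87
Test divisors in increasing order:
  k=1: 11^1 = 11 mod 142
  k=2: 11^2 = 121 mod 142
  k=5: 11^5 = 15 * 11 = 23 mod 142
  k=7: 11^7 = 15 * 121 * 11 = 85 mod 142
  k=10: 11^10 = 83 * 121 = 103 mod 142
  k=14: 11^14 = 83 * 15 * 121 = 125 mod 142
  k=35: 11^35 = 75 * 121 * 11 = 141 mod 142
  k=70: 11^70 = 87 * 15 * 121 = 1 mod 142  <- first divisor giving 1
Order = 70

70


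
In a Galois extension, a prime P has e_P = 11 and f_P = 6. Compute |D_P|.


|D_P| = e * f
= 11 * 6
= 66

66


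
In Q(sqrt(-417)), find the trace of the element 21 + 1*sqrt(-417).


Tr(a + b*sqrt(d)) = (a + b*sqrt(d)) + (a - b*sqrt(d)) = 2a
= 2 * (21)
= 42

42


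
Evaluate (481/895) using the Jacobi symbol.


Compute (481/895) via quadratic reciprocity:
  reciprocity: (481/895) -> +(895/481)
  reduce: (414/481)
  pull out 2: (2/481) = +1  (since 481 mod 8 = 1)
  reciprocity: (207/481) -> +(481/207)
  reduce: (67/207)
  reciprocity: (67/207) -> -(207/67)
  reduce: (6/67)
  pull out 2: (2/67) = -1  (since 67 mod 8 = 3)
  reciprocity: (3/67) -> -(67/3)
  reduce: (1/3)
  (1/3) = 1
Product of signs = -1

-1


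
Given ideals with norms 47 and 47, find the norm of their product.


N(IJ) = N(I) * N(J)
= 47 * 47
= 2209

2209


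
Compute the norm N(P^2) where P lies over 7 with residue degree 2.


N(P^a) = p^(a*f)
= 7^(2*2)
= 7^4
= 2401

2401


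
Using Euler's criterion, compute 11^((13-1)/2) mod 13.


p = 13 is prime and the exponent is (p-1)/2 = 6, so by Euler's criterion 11^6 = (11/13) = +1 or -1 mod 13.
Compute by square-and-multiply:
  6 = 4 + 2 (binary 110)
  Repeated squaring mod 13: 11^1 = 11, 11^2 = 4, 11^4 = 3
  11^6 = 11^4 * 11^2 = 3 * 4 mod 13
    3 * 4 = 12 = 12 mod 13
  11^6 = 12 mod 13
Result 12 = p - 1 = -1 mod 13: 11 is a quadratic non-residue mod 13. As a residue in [0, p-1] the value is 12.
11^6 mod 13 = 12

12


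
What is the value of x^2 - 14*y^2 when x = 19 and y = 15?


x^2 - d*y^2
= 19^2 - 14*15^2
= 361 - 3150
= -2789

-2789


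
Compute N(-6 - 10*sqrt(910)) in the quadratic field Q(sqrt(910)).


N(a + b*sqrt(d)) = a^2 - d*b^2
= (-6)^2 - (910)*(-10)^2
= 36 - 91000
= -90964

-90964


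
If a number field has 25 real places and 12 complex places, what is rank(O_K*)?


By Dirichlet's unit theorem:
rank = r1 + r2 - 1
= 25 + 12 - 1
= 36

36


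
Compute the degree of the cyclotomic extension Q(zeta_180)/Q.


The degree equals Euler's totient phi(180).
180 = 2^2 * 3^2 * 5
phi(180) = 48

48


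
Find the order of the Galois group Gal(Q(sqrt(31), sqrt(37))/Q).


The 2 square roots of distinct primes are multiplicatively independent over Q,
so [K:Q] = 2^2 and Gal(K/Q) is isomorphic to (Z/2Z)^2.
|Gal| = 2^2 = 4

4


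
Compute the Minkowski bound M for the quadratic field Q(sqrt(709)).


d = 709, d mod 4 = 1, so disc(K) = d = 709; |disc(K)| = 709
Real quadratic field, so n = 2, s = r2 = 0, r1 = 2
M = (n!/n^n) * (4/pi)^s * sqrt(|disc(K)|) = (2!/2^2) * (4/pi)^0 * sqrt(709)
= 0.5 * 1.000000 * 26.627054
= 13.3135

13.3135


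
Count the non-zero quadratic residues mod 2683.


For prime p, the number of non-zero quadratic residues is (p-1)/2.
= (2683-1)/2
= 1341

1341


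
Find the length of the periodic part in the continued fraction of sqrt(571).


Run the CF algorithm for sqrt(571).
a_0 = floor(sqrt(571)) = 23; set m_0=0, q_0=1.
Recurrence: m' = q*a - m,  q' = (d - m'^2)/q,  a' = floor((a_0 + m')/q').
  step 1: m=23, q=42, a=1
  step 2: m=19, q=5, a=8
  step 3: m=21, q=26, a=1
  step 4: m=5, q=21, a=1
  step 5: m=16, q=15, a=2
  step 6: m=14, q=25, a=1
  step 7: m=11, q=18, a=1
  step 8: m=7, q=29, a=1
  step 9: m=22, q=3, a=15
  step 10: m=23, q=14, a=3
  step 11: m=19, q=15, a=2
  step 12: m=11, q=30, a=1
  step 13: m=19, q=7, a=6
  step 14: m=23, q=6, a=7
  step 15: m=19, q=35, a=1
  step 16: m=16, q=9, a=4
  step 17: m=20, q=19, a=2
  step 18: m=18, q=13, a=3
  step 19: m=21, q=10, a=4
  step 20: m=19, q=21, a=2
  step 21: m=23, q=2, a=23
  step 22: m=23, q=21, a=2
  step 23: m=19, q=10, a=4
  step 24: m=21, q=13, a=3
  step 25: m=18, q=19, a=2
  step 26: m=20, q=9, a=4
  step 27: m=16, q=35, a=1
  step 28: m=19, q=6, a=7
  step 29: m=23, q=7, a=6
  step 30: m=19, q=30, a=1
  step 31: m=11, q=15, a=2
  step 32: m=19, q=14, a=3
  step 33: m=23, q=3, a=15
  step 34: m=22, q=29, a=1
  step 35: m=7, q=18, a=1
  step 36: m=11, q=25, a=1
  step 37: m=14, q=15, a=2
  step 38: m=16, q=21, a=1
  step 39: m=5, q=26, a=1
  step 40: m=21, q=5, a=8
  step 41: m=19, q=42, a=1
  step 42: m=23, q=1, a=46
a_42 = 2*a_0 = 46, so the period closes here.
sqrt(571) = [23; 1, 8, 1, 1, 2, 1, 1, 1, 15, 3, 2, 1, 6, 7, 1, 4, 2, 3, 4, 2, 23, 2, 4, 3, 2, 4, 1, 7, 6, 1, 2, 3, 15, 1, 1, 1, 2, 1, 1, 8, 1, 46]
Period length = 42

42


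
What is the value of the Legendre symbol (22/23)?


p = 23 is prime, so compute (22/23) with the reciprocity algorithm (Jacobi-symbol steps: pull out 2s via (2/n), flip via reciprocity, reduce):
  pull out 2: (2/23) = +1  (since 23 mod 8 = 7)
  reciprocity: (11/23) -> -(23/11)
  reduce: (1/11)
  (1/11) = 1
Product of signs = -1
(22/23) = -1

-1


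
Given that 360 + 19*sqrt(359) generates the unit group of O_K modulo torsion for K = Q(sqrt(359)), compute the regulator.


epsilon = 360 + 19*sqrt(359)
= 719.9986
R = ln(719.9986)
= 6.5792

6.5792


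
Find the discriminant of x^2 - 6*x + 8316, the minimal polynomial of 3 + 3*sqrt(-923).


The element 3 + 3*sqrt(-923) has minimal polynomial:
x^2 - 6*x + 8316
Discriminant = (-6)^2 - 4*(8316)
= 36 - 33264
= -33228

-33228


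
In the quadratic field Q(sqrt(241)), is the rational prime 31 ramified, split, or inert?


K = Q(sqrt(241)). Since d mod 4 = 1, disc(K) = 241.
Check p | disc: 241 mod 31 = 24.
p does not divide disc. Compute Legendre symbol (d/p):
24^((31-1)/2) mod 31 = -1
(d/p) = -1, so p is inert: (p) stays prime with e=1, f=2, g=1.
Therefore p is inert.

inert


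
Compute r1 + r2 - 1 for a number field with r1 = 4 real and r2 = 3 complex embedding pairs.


By Dirichlet's unit theorem:
rank = r1 + r2 - 1
= 4 + 3 - 1
= 6

6


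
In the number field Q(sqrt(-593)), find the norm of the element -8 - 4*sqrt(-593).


N(a + b*sqrt(d)) = a^2 - d*b^2
= (-8)^2 - (-593)*(-4)^2
= 64 + 9488
= 9552

9552


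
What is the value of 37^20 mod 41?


p = 41 is prime and the exponent is (p-1)/2 = 20, so by Euler's criterion 37^20 = (37/41) = +1 or -1 mod 41.
Compute by square-and-multiply:
  20 = 16 + 4 (binary 10100)
  Repeated squaring mod 41: 37^1 = 37, 37^2 = 16, 37^4 = 10, 37^8 = 18, 37^16 = 37
  37^20 = 37^16 * 37^4 = 37 * 10 mod 41
    37 * 10 = 370 = 1 mod 41
  37^20 = 1 mod 41
Result 1: 37 is a quadratic residue mod 41.
37^20 mod 41 = 1

1


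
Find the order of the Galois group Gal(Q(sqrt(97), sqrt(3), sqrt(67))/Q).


The 3 square roots of distinct primes are multiplicatively independent over Q,
so [K:Q] = 2^3 and Gal(K/Q) is isomorphic to (Z/2Z)^3.
|Gal| = 2^3 = 8

8


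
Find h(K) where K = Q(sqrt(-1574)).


K = Q(sqrt(-1574)). d mod 4 = 2, so D = disc(K) = 4d = -6296
h(K) equals the number of primitive reduced positive-definite forms (a, b, c) = a*x^2 + b*x*y + c*y^2 with b^2 - 4ac = D,
where reduced means |b| <= a <= c, with b >= 0 whenever |b| = a or a = c, and primitive means gcd(a, b, c) = 1.
Reduced forces 3a^2 <= |D| = 6296, so 1 <= a <= 45; b must have the parity of D, and c = (b^2 - D)/(4a) must be an integer >= a.
Enumerate a = 1..45, b in [-a, a]:
  a=1: (1, 0, 1574)  [1]
  a=2: (2, 0, 787)  [1]
  a=3: (3, -2, 525), (3, 2, 525)  [2]
  a=4: none
  a=5: (5, -2, 315), (5, 2, 315)  [2]
  a=6: (6, -4, 263), (6, 4, 263)  [2]
  a=7: (7, -2, 225), (7, 2, 225)  [2]
  a=8: none
  a=9: (9, -2, 175), (9, 2, 175)  [2]
  a=10: (10, -8, 159), (10, 8, 159)  [2]
  a=11..12: none
  a=13: (13, -10, 123), (13, 10, 123)  [2]
  a=14: (14, -12, 115), (14, 12, 115)  [2]
  a=15: (15, -8, 106), (15, -2, 105), (15, 2, 105), (15, 8, 106)  [4]
  a=16..17: none
  a=18: (18, -16, 91), (18, 16, 91)  [2]
  a=19..20: none
  a=21: (21, -16, 78), (21, -2, 75), (21, 2, 75), (21, 16, 78)  [4]
  a=22: none
  a=23: (23, -12, 70), (23, 12, 70)  [2]
  a=24: none
  a=25: (25, -2, 63), (25, 2, 63)  [2]
  a=26: (26, -16, 63), (26, 16, 63)  [2]
  a=27: (27, -20, 62), (27, 20, 62)  [2]
  a=28..29: none
  a=30: (30, -28, 59), (30, -8, 53), (30, 8, 53), (30, 28, 59)  [4]
  a=31: (31, -20, 54), (31, 20, 54)  [2]
  a=32..34: none
  a=35: (35, -12, 46), (35, -2, 45), (35, 2, 45), (35, 12, 46)  [4]
  a=36..38: none
  a=39: (39, -16, 42), (39, -10, 41), (39, 10, 41), (39, 16, 42)  [4]
  a=40..41: none
  a=42: (42, -40, 47), (42, 40, 47)  [2]
  a=43: (43, -38, 45), (43, 38, 45)  [2]
  a=44..45: none
Total reduced forms: 1 + 1 + 2 + 2 + 2 + 2 + 2 + 2 + 2 + 2 + 4 + 2 + 4 + 2 + 2 + 2 + 2 + 4 + 2 + 4 + 4 + 2 + 2 = 54
h = 54

54


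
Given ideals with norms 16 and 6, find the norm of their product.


N(IJ) = N(I) * N(J)
= 16 * 6
= 96

96


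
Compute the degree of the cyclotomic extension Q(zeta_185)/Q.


The degree equals Euler's totient phi(185).
185 = 5 * 37
phi(185) = 144

144


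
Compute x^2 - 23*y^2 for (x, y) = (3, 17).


x^2 - d*y^2
= 3^2 - 23*17^2
= 9 - 6647
= -6638

-6638


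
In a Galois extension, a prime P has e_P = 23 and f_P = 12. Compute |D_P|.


|D_P| = e * f
= 23 * 12
= 276

276


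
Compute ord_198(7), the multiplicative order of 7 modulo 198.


We want ord_198(7), the smallest k >= 1 with 7^k = 1 mod 198.
n = 198 = 2 * 3^2 * 11, phi(198) = 60; the order divides phi(n).
Divisors of 60: 1, 2, 3, 4, 5, 6, 10, 12, 15, 20, 30, 60
Repeated squaring mod 198: 7^1 = 7, 7^2 = 49, 7^4 = 25, 7^8 = 31, 7^16 = 169, 7^32 = 49
Test divisors in increasing order:
  k=1: 7^1 = 7 mod 198
  k=2: 7^2 = 49 mod 198
  k=3: 7^3 = 49 * 7 = 145 mod 198
  k=4: 7^4 = 25 mod 198
  k=5: 7^5 = 25 * 7 = 175 mod 198
  k=6: 7^6 = 25 * 49 = 37 mod 198
  k=10: 7^10 = 31 * 49 = 133 mod 198
  k=12: 7^12 = 31 * 25 = 181 mod 198
  k=15: 7^15 = 31 * 25 * 49 * 7 = 109 mod 198
  k=20: 7^20 = 169 * 25 = 67 mod 198
  k=30: 7^30 = 169 * 31 * 25 * 49 = 1 mod 198  <- first divisor giving 1
Order = 30

30


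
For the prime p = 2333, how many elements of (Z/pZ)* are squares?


For prime p, the number of non-zero quadratic residues is (p-1)/2.
= (2333-1)/2
= 1166

1166


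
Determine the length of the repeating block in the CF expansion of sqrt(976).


Run the CF algorithm for sqrt(976).
a_0 = floor(sqrt(976)) = 31; set m_0=0, q_0=1.
Recurrence: m' = q*a - m,  q' = (d - m'^2)/q,  a' = floor((a_0 + m')/q').
  step 1: m=31, q=15, a=4
  step 2: m=29, q=9, a=6
  step 3: m=25, q=39, a=1
  step 4: m=14, q=20, a=2
  step 5: m=26, q=15, a=3
  step 6: m=19, q=41, a=1
  step 7: m=22, q=12, a=4
  step 8: m=26, q=25, a=2
  step 9: m=24, q=16, a=3
  step 10: m=24, q=25, a=2
  step 11: m=26, q=12, a=4
  step 12: m=22, q=41, a=1
  step 13: m=19, q=15, a=3
  step 14: m=26, q=20, a=2
  step 15: m=14, q=39, a=1
  step 16: m=25, q=9, a=6
  step 17: m=29, q=15, a=4
  step 18: m=31, q=1, a=62
a_18 = 2*a_0 = 62, so the period closes here.
sqrt(976) = [31; 4, 6, 1, 2, 3, 1, 4, 2, 3, 2, 4, 1, 3, 2, 1, 6, 4, 62]
Period length = 18

18


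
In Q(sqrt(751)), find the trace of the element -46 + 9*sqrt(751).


Tr(a + b*sqrt(d)) = (a + b*sqrt(d)) + (a - b*sqrt(d)) = 2a
= 2 * (-46)
= -92

-92


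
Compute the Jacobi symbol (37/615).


Compute (37/615) via quadratic reciprocity:
  reciprocity: (37/615) -> +(615/37)
  reduce: (23/37)
  reciprocity: (23/37) -> +(37/23)
  reduce: (14/23)
  pull out 2: (2/23) = +1  (since 23 mod 8 = 7)
  reciprocity: (7/23) -> -(23/7)
  reduce: (2/7)
  pull out 2: (2/7) = +1  (since 7 mod 8 = 7)
  (1/7) = 1
Product of signs = -1

-1


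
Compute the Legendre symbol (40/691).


p = 691 is prime, so compute (40/691) with the reciprocity algorithm (Jacobi-symbol steps: pull out 2s via (2/n), flip via reciprocity, reduce):
  pull out 2: (2/691) = -1  (since 691 mod 8 = 3)
  pull out 2: (2/691) = -1  (since 691 mod 8 = 3)
  pull out 2: (2/691) = -1  (since 691 mod 8 = 3)
  reciprocity: (5/691) -> +(691/5)
  reduce: (1/5)
  (1/5) = 1
Product of signs = -1
(40/691) = -1

-1


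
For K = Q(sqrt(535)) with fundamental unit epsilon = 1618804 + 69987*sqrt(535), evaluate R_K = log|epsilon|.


epsilon = 1618804 + 69987*sqrt(535)
= 3.2376e+06
R = ln(3.2376e+06)
= 14.9903

14.9903


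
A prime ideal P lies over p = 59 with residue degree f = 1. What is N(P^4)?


N(P^a) = p^(a*f)
= 59^(4*1)
= 59^4
= 12117361

12117361


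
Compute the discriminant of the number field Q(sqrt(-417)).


For K = Q(sqrt(d)) with d squarefree: disc(K) = d if d = 1 mod 4, and disc(K) = 4d if d = 2 or 3 mod 4.
Here d = -417, and d mod 4 = 3.
d = 3 mod 4, not 1 (O_K = Z[sqrt(d)]), so disc(K) = 4d = 4 * (-417) = -1668

-1668


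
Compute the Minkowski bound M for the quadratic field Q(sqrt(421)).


d = 421, d mod 4 = 1, so disc(K) = d = 421; |disc(K)| = 421
Real quadratic field, so n = 2, s = r2 = 0, r1 = 2
M = (n!/n^n) * (4/pi)^s * sqrt(|disc(K)|) = (2!/2^2) * (4/pi)^0 * sqrt(421)
= 0.5 * 1.000000 * 20.518285
= 10.2591

10.2591


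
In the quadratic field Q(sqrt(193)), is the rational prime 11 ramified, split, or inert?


K = Q(sqrt(193)). Since d mod 4 = 1, disc(K) = 193.
Check p | disc: 193 mod 11 = 6.
p does not divide disc. Compute Legendre symbol (d/p):
6^((11-1)/2) mod 11 = -1
(d/p) = -1, so p is inert: (p) stays prime with e=1, f=2, g=1.
Therefore p is inert.

inert


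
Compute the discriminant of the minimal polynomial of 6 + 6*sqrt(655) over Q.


The element 6 + 6*sqrt(655) has minimal polynomial:
x^2 - 12*x - 23544
Discriminant = (-12)^2 - 4*(-23544)
= 144 + 94176
= 94320

94320


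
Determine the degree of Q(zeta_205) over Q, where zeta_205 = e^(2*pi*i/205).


The degree equals Euler's totient phi(205).
205 = 5 * 41
phi(205) = 160

160


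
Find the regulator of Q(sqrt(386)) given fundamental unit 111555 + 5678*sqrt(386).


epsilon = 111555 + 5678*sqrt(386)
= 223110.0000
R = ln(223110.0000)
= 12.3154

12.3154


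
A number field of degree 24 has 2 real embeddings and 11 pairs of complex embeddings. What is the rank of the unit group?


By Dirichlet's unit theorem:
rank = r1 + r2 - 1
= 2 + 11 - 1
= 12

12


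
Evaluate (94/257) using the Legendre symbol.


p = 257 is prime, so compute (94/257) with the reciprocity algorithm (Jacobi-symbol steps: pull out 2s via (2/n), flip via reciprocity, reduce):
  pull out 2: (2/257) = +1  (since 257 mod 8 = 1)
  reciprocity: (47/257) -> +(257/47)
  reduce: (22/47)
  pull out 2: (2/47) = +1  (since 47 mod 8 = 7)
  reciprocity: (11/47) -> -(47/11)
  reduce: (3/11)
  reciprocity: (3/11) -> -(11/3)
  reduce: (2/3)
  pull out 2: (2/3) = -1  (since 3 mod 8 = 3)
  (1/3) = 1
Product of signs = -1
(94/257) = -1

-1


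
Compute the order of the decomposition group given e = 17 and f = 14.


|D_P| = e * f
= 17 * 14
= 238

238


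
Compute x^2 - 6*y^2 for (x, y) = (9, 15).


x^2 - d*y^2
= 9^2 - 6*15^2
= 81 - 1350
= -1269

-1269


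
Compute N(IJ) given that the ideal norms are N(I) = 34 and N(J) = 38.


N(IJ) = N(I) * N(J)
= 34 * 38
= 1292

1292


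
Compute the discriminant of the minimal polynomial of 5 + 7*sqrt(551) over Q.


The element 5 + 7*sqrt(551) has minimal polynomial:
x^2 - 10*x - 26974
Discriminant = (-10)^2 - 4*(-26974)
= 100 + 107896
= 107996

107996


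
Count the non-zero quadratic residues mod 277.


For prime p, the number of non-zero quadratic residues is (p-1)/2.
= (277-1)/2
= 138

138


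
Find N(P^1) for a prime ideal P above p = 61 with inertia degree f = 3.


N(P^a) = p^(a*f)
= 61^(1*3)
= 61^3
= 226981

226981


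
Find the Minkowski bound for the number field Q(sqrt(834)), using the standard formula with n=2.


d = 834, d mod 4 = 2, so disc(K) = 4d = 3336; |disc(K)| = 3336
Real quadratic field, so n = 2, s = r2 = 0, r1 = 2
M = (n!/n^n) * (4/pi)^s * sqrt(|disc(K)|) = (2!/2^2) * (4/pi)^0 * sqrt(3336)
= 0.5 * 1.000000 * 57.758116
= 28.8791

28.8791


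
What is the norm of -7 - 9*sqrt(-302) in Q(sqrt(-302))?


N(a + b*sqrt(d)) = a^2 - d*b^2
= (-7)^2 - (-302)*(-9)^2
= 49 + 24462
= 24511

24511


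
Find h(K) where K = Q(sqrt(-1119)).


K = Q(sqrt(-1119)). d mod 4 = 1, so D = disc(K) = d = -1119
h(K) equals the number of primitive reduced positive-definite forms (a, b, c) = a*x^2 + b*x*y + c*y^2 with b^2 - 4ac = D,
where reduced means |b| <= a <= c, with b >= 0 whenever |b| = a or a = c, and primitive means gcd(a, b, c) = 1.
Reduced forces 3a^2 <= |D| = 1119, so 1 <= a <= 19; b must have the parity of D, and c = (b^2 - D)/(4a) must be an integer >= a.
Enumerate a = 1..19, b in [-a, a]:
  a=1: (1, 1, 280)  [1]
  a=2: (2, -1, 140), (2, 1, 140)  [2]
  a=3: (3, 3, 94)  [1]
  a=4: (4, -1, 70), (4, 1, 70)  [2]
  a=5: (5, -1, 56), (5, 1, 56)  [2]
  a=6: (6, -3, 47), (6, 3, 47)  [2]
  a=7: (7, -1, 40), (7, 1, 40)  [2]
  a=8: (8, -1, 35), (8, 1, 35)  [2]
  a=9: none
  a=10: (10, -9, 30), (10, -1, 28), (10, 1, 28), (10, 9, 30)  [4]
  a=11: (11, -5, 26), (11, 5, 26)  [2]
  a=12: (12, -9, 25), (12, 9, 25)  [2]
  a=13: (13, -5, 22), (13, 5, 22)  [2]
  a=14: (14, -13, 23), (14, -1, 20), (14, 1, 20), (14, 13, 23)  [4]
  a=15: (15, -9, 20), (15, 9, 20)  [2]
  a=16: (16, -15, 21), (16, 15, 21)  [2]
  a=17..19: none
Total reduced forms: 1 + 2 + 1 + 2 + 2 + 2 + 2 + 2 + 4 + 2 + 2 + 2 + 4 + 2 + 2 = 32
h = 32

32
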